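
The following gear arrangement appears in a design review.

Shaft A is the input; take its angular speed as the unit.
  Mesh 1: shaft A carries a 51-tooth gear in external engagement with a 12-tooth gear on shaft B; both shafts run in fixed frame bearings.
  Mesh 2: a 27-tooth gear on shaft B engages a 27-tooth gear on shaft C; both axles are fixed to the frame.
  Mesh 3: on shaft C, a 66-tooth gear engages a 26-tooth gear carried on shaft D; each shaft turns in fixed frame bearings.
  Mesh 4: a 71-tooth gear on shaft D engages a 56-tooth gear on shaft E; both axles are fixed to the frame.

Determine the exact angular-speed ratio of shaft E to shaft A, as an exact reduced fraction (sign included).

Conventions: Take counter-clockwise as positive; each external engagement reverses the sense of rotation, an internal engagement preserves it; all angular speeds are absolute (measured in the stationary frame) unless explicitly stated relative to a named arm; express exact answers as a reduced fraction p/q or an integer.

class = fixed-axis compound train [4 meshes; 4 ratios multiply, 4 sense flips]
mesh 1 [51T→12T]: running ratio 17/4, sense −
mesh 2 [27T→27T]: running ratio 17/4, sense +
mesh 3 [66T→26T]: running ratio 561/52, sense −
mesh 4 [71T→56T]: running ratio 39831/2912, sense +
ω_out/ω_in = 39831/2912

39831/2912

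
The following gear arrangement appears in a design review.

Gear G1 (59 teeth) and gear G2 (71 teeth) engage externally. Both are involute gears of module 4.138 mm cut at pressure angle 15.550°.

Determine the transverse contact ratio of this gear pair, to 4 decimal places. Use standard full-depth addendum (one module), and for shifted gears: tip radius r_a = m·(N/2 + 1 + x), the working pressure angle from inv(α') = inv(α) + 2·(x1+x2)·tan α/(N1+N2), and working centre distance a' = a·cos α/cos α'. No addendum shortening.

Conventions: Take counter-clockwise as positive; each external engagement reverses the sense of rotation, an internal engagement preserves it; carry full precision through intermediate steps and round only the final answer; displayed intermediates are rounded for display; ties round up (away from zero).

recognized (one external pair, fixed centres): single-mesh tooth geometry, m = 4.138, N1 = 59, N2 = 71
base radii: r_b1 = 117.602820, r_b2 = 141.522038
tip radii: r_a1 = 126.209000, r_a2 = 151.037000
no profile shift: α' = α, a' = a
action lengths: √(r_a1²−r_b1²) = 45.807078, √(r_a2²−r_b2²) = 52.760669
base pitch p_b = π·m·cos α = 12.524073
CR = (45.807078 + 52.760669 − 268.970000·sin 15.55000°)/12.524073 = 2.112930
contact ratio ≈ 2.1129

2.1129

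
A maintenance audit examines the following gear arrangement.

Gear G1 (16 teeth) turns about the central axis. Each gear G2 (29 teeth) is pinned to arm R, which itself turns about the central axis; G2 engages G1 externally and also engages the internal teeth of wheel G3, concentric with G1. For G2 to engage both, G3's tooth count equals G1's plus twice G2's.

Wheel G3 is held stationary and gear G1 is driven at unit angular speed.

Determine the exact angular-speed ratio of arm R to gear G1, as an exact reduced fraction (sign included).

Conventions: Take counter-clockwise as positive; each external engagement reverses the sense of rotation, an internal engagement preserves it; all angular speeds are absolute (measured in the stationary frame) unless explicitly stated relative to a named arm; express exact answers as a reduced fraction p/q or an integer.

8/45

topology: planetary set — G1 16T / G2 29T / G3 74T, arm = carrier (Willis)
ring teeth: 16 + 2·29 = 74
16(ω_sun−ω_arm) = −74(ω_ring−ω_arm),  ω_ring = 0, ω_sun = 1
16(1−ω_arm) = −74(0−ω_arm)  ⇒  90·ω_arm = 16  ⇒  ω_arm = 8/45
ω_out/ω_in = 8/45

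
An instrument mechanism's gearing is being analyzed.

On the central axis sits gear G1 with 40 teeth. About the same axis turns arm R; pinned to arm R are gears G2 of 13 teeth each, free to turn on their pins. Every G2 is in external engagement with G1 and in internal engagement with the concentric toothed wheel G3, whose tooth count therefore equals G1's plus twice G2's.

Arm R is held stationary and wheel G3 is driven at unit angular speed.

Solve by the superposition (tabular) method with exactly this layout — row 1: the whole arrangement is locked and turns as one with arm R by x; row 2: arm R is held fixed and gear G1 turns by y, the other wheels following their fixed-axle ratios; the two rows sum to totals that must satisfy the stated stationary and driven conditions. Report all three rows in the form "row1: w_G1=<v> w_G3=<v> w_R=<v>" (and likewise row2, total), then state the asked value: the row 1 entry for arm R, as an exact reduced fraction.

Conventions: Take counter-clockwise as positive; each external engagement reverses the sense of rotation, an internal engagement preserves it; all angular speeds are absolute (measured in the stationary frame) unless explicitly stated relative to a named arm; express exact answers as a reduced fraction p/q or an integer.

row1: w_G1=0 w_G3=0 w_R=0
row2: w_G1=-33/20 w_G3=1 w_R=0
total: w_G1=-33/20 w_G3=1 w_R=0
asked value: 0

recognized (axles ride arm R): planetary set, 40/13/66 teeth
row 1 — lock + rotate with arm: ω_sun = ω_ring = ω_arm = x
row 2 — arm fixed, fixed-axis ratios: sun y, ring −(40/66)·y, arm 0
boundary: total ω_arm = x = 0 and total ω_ring = x − (40/66)·y = 1  ⇒  y = -33/20, x = 0
row 2 ring = −(40/66)·(-33/20) = 1
totals (row 1 + row 2): sun 0 + (-33/20) = -33/20, ring 0 + 1 = 1, arm 0 + 0 = 0
asked cell (row1, arm) = 0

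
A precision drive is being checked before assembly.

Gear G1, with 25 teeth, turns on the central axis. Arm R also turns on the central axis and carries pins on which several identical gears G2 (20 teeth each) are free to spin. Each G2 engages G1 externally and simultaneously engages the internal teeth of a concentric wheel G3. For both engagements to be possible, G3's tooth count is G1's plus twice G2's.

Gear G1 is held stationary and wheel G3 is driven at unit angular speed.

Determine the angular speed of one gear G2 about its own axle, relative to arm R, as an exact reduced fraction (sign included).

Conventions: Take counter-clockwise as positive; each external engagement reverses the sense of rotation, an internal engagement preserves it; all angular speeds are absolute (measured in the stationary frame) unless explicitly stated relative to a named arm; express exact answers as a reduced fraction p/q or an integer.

65/72

planetary set (25T centre, 20T on arm, 65T internal) — Willis relation
ring teeth: 25 + 2·20 = 65
25(ω_sun−ω_arm) = −65(ω_ring−ω_arm),  ω_sun = 0, ω_ring = 1
25(0−ω_arm) = −65(1−ω_arm)  ⇒  90·ω_arm = 65  ⇒  ω_arm = 13/18
sun–planet mesh: 25·(0−13/18) = −20·(ω_p−ω_arm)  ⇒  ω_p−ω_arm = 65/72
exact speed ratio = 65/72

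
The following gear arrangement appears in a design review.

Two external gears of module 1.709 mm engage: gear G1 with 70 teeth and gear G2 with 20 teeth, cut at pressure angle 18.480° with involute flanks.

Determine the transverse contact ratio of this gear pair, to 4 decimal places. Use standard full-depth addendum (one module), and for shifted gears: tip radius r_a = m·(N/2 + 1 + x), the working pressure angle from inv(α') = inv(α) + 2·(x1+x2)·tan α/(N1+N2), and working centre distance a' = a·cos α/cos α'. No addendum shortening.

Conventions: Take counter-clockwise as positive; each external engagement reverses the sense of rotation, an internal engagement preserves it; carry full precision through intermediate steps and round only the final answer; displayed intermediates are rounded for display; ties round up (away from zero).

1.7584

topology: single-mesh involute geometry — m = 1.709, 70T/20T pair
base radii: r_b1 = 56.730601, r_b2 = 16.208743
tip radii: r_a1 = 61.524000, r_a2 = 18.799000
no profile shift: α' = α, a' = a
action lengths: √(r_a1²−r_b1²) = 23.808433, √(r_a2²−r_b2²) = 9.522555
base pitch p_b = π·m·cos α = 5.092127
CR = (23.808433 + 9.522555 − 76.905000·sin 18.48000°)/5.092127 = 1.758427
contact ratio ≈ 1.7584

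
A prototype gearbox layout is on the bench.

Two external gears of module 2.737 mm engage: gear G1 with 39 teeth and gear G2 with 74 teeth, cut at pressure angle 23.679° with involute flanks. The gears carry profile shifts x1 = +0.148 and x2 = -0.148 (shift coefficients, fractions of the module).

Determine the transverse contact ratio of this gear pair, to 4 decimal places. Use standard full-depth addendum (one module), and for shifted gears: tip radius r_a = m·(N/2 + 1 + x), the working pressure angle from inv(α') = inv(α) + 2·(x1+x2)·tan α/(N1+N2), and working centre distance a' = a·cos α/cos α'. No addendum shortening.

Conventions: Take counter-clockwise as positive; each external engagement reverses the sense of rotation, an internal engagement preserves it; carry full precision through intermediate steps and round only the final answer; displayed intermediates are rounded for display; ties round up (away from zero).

1.5790

class = single-mesh tooth geometry [involute pair 39T × 74T, m = 2.737]
base radii: r_b1 = 48.878146, r_b2 = 92.743148
tip radii: r_a1 = 56.513576, r_a2 = 103.600924
inv(α') = inv(23.679°) + 2·(+0.148-0.148)·tan α/(39+74) = 0.02525572  ⇒  α' = 23.67900°
a' = a·cos α / cos α' = 154.6405·cos 23.679°/cos 23.67900° = 154.640500
action lengths: √(r_a1²−r_b1²) = 28.367431, √(r_a2²−r_b2²) = 46.172069
base pitch p_b = π·m·cos α = 7.874627
CR = (28.367431 + 46.172069 − 154.640500·sin 23.67900°)/7.874627 = 1.578995
contact ratio ≈ 1.5790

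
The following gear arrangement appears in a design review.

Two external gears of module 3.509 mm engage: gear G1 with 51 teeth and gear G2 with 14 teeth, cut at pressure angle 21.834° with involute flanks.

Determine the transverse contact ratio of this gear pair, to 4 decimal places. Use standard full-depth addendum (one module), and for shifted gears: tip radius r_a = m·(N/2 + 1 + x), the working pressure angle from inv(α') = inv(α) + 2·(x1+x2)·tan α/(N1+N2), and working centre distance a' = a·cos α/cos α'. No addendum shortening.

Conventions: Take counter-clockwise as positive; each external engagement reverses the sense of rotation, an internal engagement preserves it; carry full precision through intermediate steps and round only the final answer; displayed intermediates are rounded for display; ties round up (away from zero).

1.5408

recognized (one external pair, fixed centres): single-mesh tooth geometry, m = 3.509, N1 = 51, N2 = 14
base radii: r_b1 = 83.060714, r_b2 = 22.800980
tip radii: r_a1 = 92.988500, r_a2 = 28.072000
no profile shift: α' = α, a' = a
action lengths: √(r_a1²−r_b1²) = 41.806446, √(r_a2²−r_b2²) = 16.375362
base pitch p_b = π·m·cos α = 10.233056
CR = (41.806446 + 16.375362 − 114.042500·sin 21.83400°)/10.233056 = 1.540817
contact ratio ≈ 1.5408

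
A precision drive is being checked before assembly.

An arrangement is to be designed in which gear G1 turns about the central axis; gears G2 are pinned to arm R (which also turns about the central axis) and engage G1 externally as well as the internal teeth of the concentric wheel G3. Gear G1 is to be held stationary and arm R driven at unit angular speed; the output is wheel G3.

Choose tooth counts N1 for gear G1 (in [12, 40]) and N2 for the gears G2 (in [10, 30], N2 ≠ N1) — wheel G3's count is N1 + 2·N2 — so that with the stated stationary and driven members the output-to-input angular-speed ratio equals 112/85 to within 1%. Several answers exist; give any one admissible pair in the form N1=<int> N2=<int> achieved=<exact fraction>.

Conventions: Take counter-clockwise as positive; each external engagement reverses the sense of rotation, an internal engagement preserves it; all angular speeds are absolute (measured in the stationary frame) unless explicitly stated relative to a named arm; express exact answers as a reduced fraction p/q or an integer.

N1=27 N2=29 achieved=112/85

planetary set to be sized for 112/85 (Willis relation)
Willis with ω_sun = 0: ω_ring/ω_arm = (N1+N3)/N3; set equal to 112/85  ⇒  N3/N1 = 1/(112/85 − 1) = 85/27
N3 = N1 + 2·N2  ⇒  N2/N1 = (N3/N1 − 1)/2 = (85/27 − 1)/2 = 29/27
smallest multiple with N1 ≥ 12 and N2 ≥ 10: k = 1  ⇒  N1 = 1·27 = 27, N2 = 1·29 = 29 (N1 ≤ 40, N2 ≤ 30, N2 ≠ N1 ✓), N3 = 27 + 2·29 = 85
check: (N1+N3)/N3 with N1 = 27, N3 = 85 gives 112/85; |achieved − target| = 0 ≤ 28/2125 ✓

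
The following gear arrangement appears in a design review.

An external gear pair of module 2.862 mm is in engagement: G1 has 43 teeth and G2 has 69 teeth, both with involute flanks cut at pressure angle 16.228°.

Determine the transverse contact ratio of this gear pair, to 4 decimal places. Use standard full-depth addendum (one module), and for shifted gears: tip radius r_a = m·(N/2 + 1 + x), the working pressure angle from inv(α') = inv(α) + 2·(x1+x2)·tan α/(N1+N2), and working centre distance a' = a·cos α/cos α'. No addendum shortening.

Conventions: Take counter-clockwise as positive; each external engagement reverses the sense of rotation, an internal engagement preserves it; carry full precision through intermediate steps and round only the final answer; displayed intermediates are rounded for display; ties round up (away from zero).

single-mesh involute tooth geometry (43T engaging 69T at module 2.862)
base radii: r_b1 = 59.081355, r_b2 = 94.804965
tip radii: r_a1 = 64.395000, r_a2 = 101.601000
no profile shift: α' = α, a' = a
action lengths: √(r_a1²−r_b1²) = 25.614635, √(r_a2²−r_b2²) = 36.534667
base pitch p_b = π·m·cos α = 8.633002
CR = (25.614635 + 36.534667 − 160.272000·sin 16.22800°)/8.633002 = 2.010845
contact ratio ≈ 2.0108

2.0108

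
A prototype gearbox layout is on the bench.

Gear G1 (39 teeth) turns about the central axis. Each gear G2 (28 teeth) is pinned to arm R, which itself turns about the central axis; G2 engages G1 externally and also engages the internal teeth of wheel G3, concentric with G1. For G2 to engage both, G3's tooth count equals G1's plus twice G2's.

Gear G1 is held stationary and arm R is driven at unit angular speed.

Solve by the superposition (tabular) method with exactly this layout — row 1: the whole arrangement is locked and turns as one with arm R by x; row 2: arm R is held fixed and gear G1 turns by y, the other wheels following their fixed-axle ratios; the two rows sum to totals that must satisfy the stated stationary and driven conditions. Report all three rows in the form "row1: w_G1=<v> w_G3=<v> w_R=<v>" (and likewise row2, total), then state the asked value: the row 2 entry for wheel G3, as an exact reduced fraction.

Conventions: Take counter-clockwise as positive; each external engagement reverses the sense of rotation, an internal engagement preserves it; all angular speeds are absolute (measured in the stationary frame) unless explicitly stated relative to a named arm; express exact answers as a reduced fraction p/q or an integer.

planetary set (39T centre, 28T on arm, 95T internal) — Willis relation
row 1 — lock + rotate with arm: ω_sun = ω_ring = ω_arm = x
row 2 (arm held, sun turns y): ω_ring = −(39/95)·y, ω_arm = 0
boundary: total ω_sun = x + y = 0 and total ω_arm = x = 1  ⇒  y = -1, x = 1
row 2 ring = −(39/95)·(-1) = 39/95
totals (row 1 + row 2): sun 1 + (-1) = 0, ring 1 + 39/95 = 134/95, arm 1 + 0 = 1
asked cell (row2, ring) = 39/95

row1: w_G1=1 w_G3=1 w_R=1
row2: w_G1=-1 w_G3=39/95 w_R=0
total: w_G1=0 w_G3=134/95 w_R=1
asked value: 39/95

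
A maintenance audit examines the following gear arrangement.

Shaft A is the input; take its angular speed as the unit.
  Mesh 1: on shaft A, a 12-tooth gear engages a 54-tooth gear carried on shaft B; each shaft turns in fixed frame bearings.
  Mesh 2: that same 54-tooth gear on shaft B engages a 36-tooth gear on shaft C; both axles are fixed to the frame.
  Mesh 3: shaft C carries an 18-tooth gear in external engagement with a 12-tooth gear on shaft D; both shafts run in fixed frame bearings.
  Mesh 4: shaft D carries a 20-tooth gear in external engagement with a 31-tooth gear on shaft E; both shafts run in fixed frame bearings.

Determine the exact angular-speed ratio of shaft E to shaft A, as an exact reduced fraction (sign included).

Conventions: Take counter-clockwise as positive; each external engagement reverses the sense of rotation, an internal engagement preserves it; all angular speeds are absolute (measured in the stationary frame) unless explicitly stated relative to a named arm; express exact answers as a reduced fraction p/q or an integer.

class = fixed-axis compound train [4 meshes; 4 ratios multiply, 4 sense flips]
mesh 1 [12T→54T]: running ratio 2/9, sense −
mesh 2 [54T→36T]: running ratio 1/3, sense +
mesh 3 [18T→12T]: running ratio 1/2, sense −
mesh 4 [20T→31T]: running ratio 10/31, sense +
ω_out/ω_in = 10/31

10/31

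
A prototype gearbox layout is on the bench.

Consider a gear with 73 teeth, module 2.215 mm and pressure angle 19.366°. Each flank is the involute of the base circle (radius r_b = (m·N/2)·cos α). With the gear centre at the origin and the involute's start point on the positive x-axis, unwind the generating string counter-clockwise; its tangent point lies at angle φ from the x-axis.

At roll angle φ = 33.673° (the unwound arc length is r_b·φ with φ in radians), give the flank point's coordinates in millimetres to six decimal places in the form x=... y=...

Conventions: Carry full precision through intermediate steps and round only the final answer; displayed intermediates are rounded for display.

class = single-mesh tooth geometry [base-circle involute, m = 2.215, 73T]
pitch radius r_p = m·N/2 = 2.215·73/2 = 80.847500
base radius r_b = r_p·cos α = 80.847500·cos 19.366° = 76.273116
roll angle φ = 33.673° = 0.58770472 rad
x = r_b·(cos φ + φ·sin φ) = 88.329588
y = r_b·(sin φ − φ·cos φ) = 4.984856

x=88.329588 y=4.984856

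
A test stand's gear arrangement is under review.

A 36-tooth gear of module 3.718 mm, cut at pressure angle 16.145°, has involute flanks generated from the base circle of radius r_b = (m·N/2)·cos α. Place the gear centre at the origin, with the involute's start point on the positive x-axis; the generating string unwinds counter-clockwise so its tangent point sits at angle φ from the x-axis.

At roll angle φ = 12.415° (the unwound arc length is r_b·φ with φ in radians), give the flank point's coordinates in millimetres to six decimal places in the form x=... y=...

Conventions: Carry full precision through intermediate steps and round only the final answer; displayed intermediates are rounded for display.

single-mesh involute tooth geometry (36T wheel at module 3.718)
pitch radius r_p = m·N/2 = 3.718·36/2 = 66.924000
base radius r_b = r_p·cos α = 66.924000·cos 16.145° = 64.284588
roll angle φ = 12.415° = 0.21668263 rad
x = r_b·(cos φ + φ·sin φ) = 65.776045
y = r_b·(sin φ − φ·cos φ) = 0.216979

x=65.776045 y=0.216979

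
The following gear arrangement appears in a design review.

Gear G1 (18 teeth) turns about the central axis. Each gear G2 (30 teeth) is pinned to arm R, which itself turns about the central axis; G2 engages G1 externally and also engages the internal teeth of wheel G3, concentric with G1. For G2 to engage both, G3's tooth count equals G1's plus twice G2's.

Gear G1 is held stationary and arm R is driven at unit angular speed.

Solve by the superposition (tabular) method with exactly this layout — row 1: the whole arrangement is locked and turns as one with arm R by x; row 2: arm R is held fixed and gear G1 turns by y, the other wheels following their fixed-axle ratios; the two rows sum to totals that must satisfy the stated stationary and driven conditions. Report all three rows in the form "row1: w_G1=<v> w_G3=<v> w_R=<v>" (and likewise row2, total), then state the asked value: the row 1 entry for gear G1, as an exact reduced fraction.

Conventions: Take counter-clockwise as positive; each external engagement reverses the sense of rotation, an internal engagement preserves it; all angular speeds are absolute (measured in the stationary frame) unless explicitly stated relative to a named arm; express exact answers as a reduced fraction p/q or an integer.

row1: w_G1=1 w_G3=1 w_R=1
row2: w_G1=-1 w_G3=3/13 w_R=0
total: w_G1=0 w_G3=16/13 w_R=1
asked value: 1

recognized (axles ride arm R): planetary set, 18/30/78 teeth
row 1 — lock + rotate with arm: ω_sun = ω_ring = ω_arm = x
row 2 (arm held, sun turns y): ω_ring = −(18/78)·y, ω_arm = 0
boundary: total ω_sun = x + y = 0 and total ω_arm = x = 1  ⇒  y = -1, x = 1
row 2 ring = −(18/78)·(-1) = 3/13
totals (row 1 + row 2): sun 1 + (-1) = 0, ring 1 + 3/13 = 16/13, arm 1 + 0 = 1
asked cell (row1, sun) = 1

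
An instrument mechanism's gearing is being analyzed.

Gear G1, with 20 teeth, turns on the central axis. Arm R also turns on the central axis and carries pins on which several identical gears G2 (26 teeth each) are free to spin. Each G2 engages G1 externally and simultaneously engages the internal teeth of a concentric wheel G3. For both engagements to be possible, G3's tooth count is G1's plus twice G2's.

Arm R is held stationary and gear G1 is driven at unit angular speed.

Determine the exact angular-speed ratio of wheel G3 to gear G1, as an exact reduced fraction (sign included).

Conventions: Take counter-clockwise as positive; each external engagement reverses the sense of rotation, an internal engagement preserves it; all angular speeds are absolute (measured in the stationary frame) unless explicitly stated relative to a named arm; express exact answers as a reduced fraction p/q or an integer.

-5/18

recognized (axles ride arm R): planetary set, 20/26/72 teeth
ring teeth: 20 + 2·26 = 72
20(ω_sun−ω_arm) = −72(ω_ring−ω_arm),  ω_arm = 0, ω_sun = 1
ω_ring = 0 − (20/72)(1−0) = -5/18
ω_out/ω_in = -5/18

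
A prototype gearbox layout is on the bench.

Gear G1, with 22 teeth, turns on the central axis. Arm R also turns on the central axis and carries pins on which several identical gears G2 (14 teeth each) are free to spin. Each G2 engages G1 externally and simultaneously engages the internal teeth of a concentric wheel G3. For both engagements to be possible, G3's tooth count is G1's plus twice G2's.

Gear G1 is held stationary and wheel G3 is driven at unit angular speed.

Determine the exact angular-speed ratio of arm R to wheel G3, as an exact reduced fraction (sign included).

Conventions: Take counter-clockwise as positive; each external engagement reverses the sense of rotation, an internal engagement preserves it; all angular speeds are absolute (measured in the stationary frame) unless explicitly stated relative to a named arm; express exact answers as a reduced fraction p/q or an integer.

25/36

recognized (axles ride arm R): planetary set, 22/14/50 teeth
ring teeth: 22 + 2·14 = 50
22(ω_sun−ω_arm) = −50(ω_ring−ω_arm),  ω_sun = 0, ω_ring = 1
22(0−ω_arm) = −50(1−ω_arm)  ⇒  72·ω_arm = 50  ⇒  ω_arm = 25/36
ω_out/ω_in = 25/36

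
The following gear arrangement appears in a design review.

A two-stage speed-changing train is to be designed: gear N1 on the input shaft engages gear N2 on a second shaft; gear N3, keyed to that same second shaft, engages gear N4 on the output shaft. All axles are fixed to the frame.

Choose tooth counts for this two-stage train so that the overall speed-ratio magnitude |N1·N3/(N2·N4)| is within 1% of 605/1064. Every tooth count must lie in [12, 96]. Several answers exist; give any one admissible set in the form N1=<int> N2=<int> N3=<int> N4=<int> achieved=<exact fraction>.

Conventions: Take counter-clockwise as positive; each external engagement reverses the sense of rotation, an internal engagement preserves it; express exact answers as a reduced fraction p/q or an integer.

2-stage fixed-axis compound train for ratio 605/1064
target = 605/1064 in lowest terms: an exact hit needs N1·N3 = k·605 and N2·N4 = k·1064 for one integer k, every count in [12, 96]; additionally prefer no 1:1 stage (N1 ≠ N2, N3 ≠ N4)
k = 1: no 1:1-free in-range split of k·605 and k·1064 into factor pairs; take k = 2
k = 2: N1·N3 = 1210 = 22·55, N2·N4 = 2128 = 28·76
achieved = 22·55/(28·76) = 605/1064; |achieved − target| = 0 ≤ 121/21280 ✓

N1=22 N2=28 N3=55 N4=76 achieved=605/1064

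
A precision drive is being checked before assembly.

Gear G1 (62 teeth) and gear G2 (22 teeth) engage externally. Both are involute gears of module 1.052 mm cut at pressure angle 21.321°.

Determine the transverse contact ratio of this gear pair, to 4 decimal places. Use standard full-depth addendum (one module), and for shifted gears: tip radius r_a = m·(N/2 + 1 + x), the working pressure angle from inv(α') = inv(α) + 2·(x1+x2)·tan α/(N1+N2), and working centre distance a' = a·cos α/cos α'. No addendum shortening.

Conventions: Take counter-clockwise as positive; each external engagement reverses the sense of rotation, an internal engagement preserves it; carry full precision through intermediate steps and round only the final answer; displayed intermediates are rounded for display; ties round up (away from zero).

1.6263

single-mesh involute tooth geometry (62T engaging 22T at module 1.052)
base radii: r_b1 = 30.379970, r_b2 = 10.779989
tip radii: r_a1 = 33.664000, r_a2 = 12.624000
no profile shift: α' = α, a' = a
action lengths: √(r_a1²−r_b1²) = 14.502493, √(r_a2²−r_b2²) = 6.569414
base pitch p_b = π·m·cos α = 3.078758
CR = (14.502493 + 6.569414 − 44.184000·sin 21.32100°)/3.078758 = 1.626282
contact ratio ≈ 1.6263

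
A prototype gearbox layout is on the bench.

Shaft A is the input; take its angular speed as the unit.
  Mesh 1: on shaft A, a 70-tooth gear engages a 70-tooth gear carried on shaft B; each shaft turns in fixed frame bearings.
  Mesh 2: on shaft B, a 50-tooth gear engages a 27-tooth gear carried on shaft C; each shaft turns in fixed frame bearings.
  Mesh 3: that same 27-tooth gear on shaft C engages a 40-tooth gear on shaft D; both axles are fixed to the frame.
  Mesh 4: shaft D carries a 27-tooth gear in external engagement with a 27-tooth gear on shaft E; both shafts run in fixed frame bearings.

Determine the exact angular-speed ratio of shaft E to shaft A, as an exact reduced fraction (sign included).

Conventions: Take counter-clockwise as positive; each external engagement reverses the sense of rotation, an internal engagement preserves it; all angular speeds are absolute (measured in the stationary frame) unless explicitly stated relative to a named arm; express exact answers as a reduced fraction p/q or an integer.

5/4

class = fixed-axis compound train [4 meshes; 4 ratios multiply, 4 sense flips]
mesh 1 [70T→70T]: running ratio 1, sense −
mesh 2 [50T→27T]: running ratio 50/27, sense +
mesh 3 [27T→40T]: running ratio 5/4, sense −
mesh 4 [27T→27T]: running ratio 5/4, sense +
ω_out/ω_in = 5/4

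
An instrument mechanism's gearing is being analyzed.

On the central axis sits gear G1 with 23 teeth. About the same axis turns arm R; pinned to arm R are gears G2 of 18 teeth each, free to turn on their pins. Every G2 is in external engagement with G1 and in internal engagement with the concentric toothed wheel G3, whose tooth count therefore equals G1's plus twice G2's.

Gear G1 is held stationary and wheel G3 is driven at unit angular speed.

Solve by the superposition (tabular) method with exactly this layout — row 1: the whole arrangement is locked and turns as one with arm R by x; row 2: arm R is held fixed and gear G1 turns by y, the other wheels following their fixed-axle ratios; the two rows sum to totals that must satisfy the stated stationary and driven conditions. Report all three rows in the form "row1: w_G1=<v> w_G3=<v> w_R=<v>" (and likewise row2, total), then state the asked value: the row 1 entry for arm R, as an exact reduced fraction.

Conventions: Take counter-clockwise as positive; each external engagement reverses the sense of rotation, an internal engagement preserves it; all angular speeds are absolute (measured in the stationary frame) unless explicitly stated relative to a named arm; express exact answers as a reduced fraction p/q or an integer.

row1: w_G1=59/82 w_G3=59/82 w_R=59/82
row2: w_G1=-59/82 w_G3=23/82 w_R=0
total: w_G1=0 w_G3=1 w_R=59/82
asked value: 59/82

planetary set (23T centre, 18T on arm, 59T internal) — Willis relation
row 1 — lock + rotate with arm: ω_sun = ω_ring = ω_arm = x
row 2: sun turns y, ring = −(23/59)·y, arm 0
boundary: total ω_sun = x + y = 0 and total ω_ring = x − (23/59)·y = 1  ⇒  y = -59/82, x = 59/82
row 2 ring = −(23/59)·(-59/82) = 23/82
totals (row 1 + row 2): sun 59/82 + (-59/82) = 0, ring 59/82 + 23/82 = 1, arm 59/82 + 0 = 59/82
asked cell (row1, arm) = 59/82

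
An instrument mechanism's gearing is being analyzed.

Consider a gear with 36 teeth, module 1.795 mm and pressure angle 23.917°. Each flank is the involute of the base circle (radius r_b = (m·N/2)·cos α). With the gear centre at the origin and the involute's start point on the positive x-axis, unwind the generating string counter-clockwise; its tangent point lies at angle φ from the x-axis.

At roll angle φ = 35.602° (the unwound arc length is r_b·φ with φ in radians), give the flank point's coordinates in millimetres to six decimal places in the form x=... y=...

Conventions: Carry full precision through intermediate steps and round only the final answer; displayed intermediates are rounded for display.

single-mesh involute tooth geometry (36T wheel at module 1.795)
pitch radius r_p = m·N/2 = 1.795·36/2 = 32.310000
base radius r_b = r_p·cos α = 32.310000·cos 23.917° = 29.535660
roll angle φ = 35.602° = 0.62137212 rad
x = r_b·(cos φ + φ·sin φ) = 34.698879
y = r_b·(sin φ − φ·cos φ) = 2.272055

x=34.698879 y=2.272055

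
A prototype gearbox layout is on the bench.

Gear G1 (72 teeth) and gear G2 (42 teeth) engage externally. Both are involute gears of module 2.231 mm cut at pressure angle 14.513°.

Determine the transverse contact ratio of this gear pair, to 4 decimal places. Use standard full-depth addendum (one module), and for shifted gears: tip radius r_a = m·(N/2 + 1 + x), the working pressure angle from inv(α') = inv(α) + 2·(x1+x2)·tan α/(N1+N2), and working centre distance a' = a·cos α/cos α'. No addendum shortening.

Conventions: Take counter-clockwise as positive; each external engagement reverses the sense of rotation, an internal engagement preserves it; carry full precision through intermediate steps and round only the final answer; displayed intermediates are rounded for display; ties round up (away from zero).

topology: single-mesh involute geometry — m = 2.231, 72T/42T pair
base radii: r_b1 = 77.753181, r_b2 = 45.356022
tip radii: r_a1 = 82.547000, r_a2 = 49.082000
no profile shift: α' = α, a' = a
action lengths: √(r_a1²−r_b1²) = 27.720931, √(r_a2²−r_b2²) = 18.758304
base pitch p_b = π·m·cos α = 6.785245
CR = (27.720931 + 18.758304 − 127.167000·sin 14.51300°)/6.785245 = 2.153382
contact ratio ≈ 2.1534

2.1534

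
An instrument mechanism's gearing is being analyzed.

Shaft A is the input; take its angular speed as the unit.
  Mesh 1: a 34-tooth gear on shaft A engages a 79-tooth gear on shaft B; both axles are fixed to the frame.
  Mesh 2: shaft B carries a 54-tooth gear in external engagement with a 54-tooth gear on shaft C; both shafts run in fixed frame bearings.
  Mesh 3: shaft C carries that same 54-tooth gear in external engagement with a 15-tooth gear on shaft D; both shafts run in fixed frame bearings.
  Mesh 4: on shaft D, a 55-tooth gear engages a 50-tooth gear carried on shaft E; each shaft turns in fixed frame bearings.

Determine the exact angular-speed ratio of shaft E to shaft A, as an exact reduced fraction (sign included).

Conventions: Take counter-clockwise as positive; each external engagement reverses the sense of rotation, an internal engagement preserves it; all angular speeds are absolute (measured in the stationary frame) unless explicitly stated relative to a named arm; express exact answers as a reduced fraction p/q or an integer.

3366/1975

class = fixed-axis compound train [4 meshes; 4 ratios multiply, 4 sense flips]
mesh 1 [34T→79T]: running ratio 34/79, sense −
mesh 2 [54T→54T]: running ratio 34/79, sense +
mesh 3 [54T→15T]: running ratio 612/395, sense −
mesh 4 [55T→50T]: running ratio 3366/1975, sense +
ω_out/ω_in = 3366/1975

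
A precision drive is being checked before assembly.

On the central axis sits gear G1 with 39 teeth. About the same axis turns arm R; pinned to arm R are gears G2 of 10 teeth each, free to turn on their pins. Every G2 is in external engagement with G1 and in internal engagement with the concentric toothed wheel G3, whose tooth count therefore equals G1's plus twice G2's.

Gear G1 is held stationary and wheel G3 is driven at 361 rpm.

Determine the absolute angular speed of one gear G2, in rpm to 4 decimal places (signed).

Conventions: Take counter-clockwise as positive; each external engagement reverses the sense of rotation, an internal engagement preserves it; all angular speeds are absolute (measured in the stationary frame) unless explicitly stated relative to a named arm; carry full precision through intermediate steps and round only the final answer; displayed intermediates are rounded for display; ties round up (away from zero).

planetary set (39T centre, 10T on arm, 59T internal) — Willis relation
normalise by the input: solve with ω_ring = 1, then scale by 361 rpm
ring teeth: 39 + 2·10 = 59
39(ω_sun−ω_arm) = −59(ω_ring−ω_arm),  ω_sun = 0, ω_ring = 1
39(0−ω_arm) = −59(1−ω_arm)  ⇒  98·ω_arm = 59  ⇒  ω_arm = 59/98
sun–planet mesh: 39·(0−59/98) = −10·(ω_p−ω_arm)  ⇒  ω_p−ω_arm = 2301/980
ω_p = 59/98 + 2301/980 = 59/20
scale: ω_p = 59/20 × 361 rpm = +1064.9500 rpm

+1064.9500 rpm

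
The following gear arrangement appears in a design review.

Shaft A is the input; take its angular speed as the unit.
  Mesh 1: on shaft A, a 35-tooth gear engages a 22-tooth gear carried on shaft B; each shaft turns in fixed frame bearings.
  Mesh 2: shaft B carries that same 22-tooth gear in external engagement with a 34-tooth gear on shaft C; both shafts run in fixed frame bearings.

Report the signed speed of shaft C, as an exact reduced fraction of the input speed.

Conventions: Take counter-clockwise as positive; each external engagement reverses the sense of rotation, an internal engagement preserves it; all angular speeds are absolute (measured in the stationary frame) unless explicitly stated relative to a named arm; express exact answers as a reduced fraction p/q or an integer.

35/34

2-mesh fixed-axis compound train (all bearings frame-fixed)
mesh 1 [35T→22T]: |ω|/ω_in = 1×35/22 = 35/22, sense flips to −
mesh 2 [22T→34T]: |ω|/ω_in = (35/22)×22/34 = 35/34, sense flips to +
signed output speed (× input speed) = 35/34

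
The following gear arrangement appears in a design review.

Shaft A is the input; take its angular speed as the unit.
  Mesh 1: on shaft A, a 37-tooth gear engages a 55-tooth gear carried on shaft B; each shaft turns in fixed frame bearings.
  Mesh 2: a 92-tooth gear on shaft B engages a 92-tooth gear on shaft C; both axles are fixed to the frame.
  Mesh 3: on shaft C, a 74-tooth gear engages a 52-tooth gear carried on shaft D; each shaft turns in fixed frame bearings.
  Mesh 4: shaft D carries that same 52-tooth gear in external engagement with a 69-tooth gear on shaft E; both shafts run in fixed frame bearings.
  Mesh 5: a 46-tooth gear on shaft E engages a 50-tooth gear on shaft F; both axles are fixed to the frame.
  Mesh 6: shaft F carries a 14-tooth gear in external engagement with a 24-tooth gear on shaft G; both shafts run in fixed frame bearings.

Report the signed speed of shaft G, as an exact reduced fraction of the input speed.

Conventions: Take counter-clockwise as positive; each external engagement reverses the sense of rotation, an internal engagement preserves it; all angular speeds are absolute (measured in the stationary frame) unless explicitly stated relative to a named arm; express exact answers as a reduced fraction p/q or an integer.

6-mesh fixed-axis compound train (all bearings frame-fixed)
mesh 1 [37T→55T]: |ω|/ω_in = 1×37/55 = 37/55, sense flips to −
mesh 2 [92T→92T]: |ω|/ω_in = (37/55)×92/92 = 37/55, sense flips to +
mesh 3 [74T→52T]: |ω|/ω_in = (37/55)×74/52 = 1369/1430, sense flips to −
mesh 4 [52T→69T]: |ω|/ω_in = (1369/1430)×52/69 = 2738/3795, sense flips to +
mesh 5 [46T→50T]: |ω|/ω_in = (2738/3795)×46/50 = 2738/4125, sense flips to −
mesh 6 [14T→24T]: |ω|/ω_in = (2738/4125)×14/24 = 9583/24750, sense flips to +
signed output speed (× input speed) = 9583/24750

9583/24750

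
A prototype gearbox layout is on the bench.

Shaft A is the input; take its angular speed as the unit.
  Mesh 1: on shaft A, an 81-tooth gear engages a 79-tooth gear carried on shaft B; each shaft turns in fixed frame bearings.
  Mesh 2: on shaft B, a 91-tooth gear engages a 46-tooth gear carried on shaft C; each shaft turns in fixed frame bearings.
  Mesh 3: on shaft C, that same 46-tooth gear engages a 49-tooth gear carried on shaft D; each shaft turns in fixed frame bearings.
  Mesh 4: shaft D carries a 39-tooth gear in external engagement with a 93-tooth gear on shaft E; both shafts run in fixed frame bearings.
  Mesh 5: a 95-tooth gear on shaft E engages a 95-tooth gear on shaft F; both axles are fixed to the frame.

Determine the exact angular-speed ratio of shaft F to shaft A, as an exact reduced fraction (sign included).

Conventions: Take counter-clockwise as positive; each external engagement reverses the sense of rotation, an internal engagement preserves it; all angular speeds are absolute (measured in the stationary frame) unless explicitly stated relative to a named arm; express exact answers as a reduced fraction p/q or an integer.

-13689/17143

class = fixed-axis compound train [5 meshes; 5 ratios multiply, 5 sense flips]
mesh 1 [81T→79T]: running ratio 81/79, sense −
mesh 2 [91T→46T]: running ratio 7371/3634, sense +
mesh 3 [46T→49T]: running ratio 1053/553, sense −
mesh 4 [39T→93T]: running ratio 13689/17143, sense +
mesh 5 [95T→95T]: running ratio 13689/17143, sense −
ω_out/ω_in = -13689/17143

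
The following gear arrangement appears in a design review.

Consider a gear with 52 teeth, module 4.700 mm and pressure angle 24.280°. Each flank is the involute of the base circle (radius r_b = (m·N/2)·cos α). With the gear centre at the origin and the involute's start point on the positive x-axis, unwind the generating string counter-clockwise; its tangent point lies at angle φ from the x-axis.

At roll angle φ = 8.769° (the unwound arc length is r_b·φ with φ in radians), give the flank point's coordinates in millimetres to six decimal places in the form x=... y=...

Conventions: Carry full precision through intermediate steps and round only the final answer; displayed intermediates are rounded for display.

x=112.687991 y=0.132799

topology: single-mesh involute geometry — m = 4.700, N = 52
pitch radius r_p = m·N/2 = 4.700·52/2 = 122.200000
base radius r_b = r_p·cos α = 122.200000·cos 24.280° = 111.391027
roll angle φ = 8.769° = 0.15304792 rad
x = r_b·(cos φ + φ·sin φ) = 112.687991
y = r_b·(sin φ − φ·cos φ) = 0.132799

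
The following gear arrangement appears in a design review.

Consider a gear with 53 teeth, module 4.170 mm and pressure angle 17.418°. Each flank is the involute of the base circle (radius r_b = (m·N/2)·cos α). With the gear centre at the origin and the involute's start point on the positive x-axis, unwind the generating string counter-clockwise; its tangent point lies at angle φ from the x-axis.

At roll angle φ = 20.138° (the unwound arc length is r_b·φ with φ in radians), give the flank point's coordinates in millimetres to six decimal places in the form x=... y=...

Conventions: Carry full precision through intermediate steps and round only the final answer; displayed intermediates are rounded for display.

x=111.750783 y=1.507239

topology: single-mesh involute geometry — m = 4.170, N = 53
pitch radius r_p = m·N/2 = 4.170·53/2 = 110.505000
base radius r_b = r_p·cos α = 110.505000·cos 17.418° = 105.437941
roll angle φ = 20.138° = 0.35147440 rad
x = r_b·(cos φ + φ·sin φ) = 111.750783
y = r_b·(sin φ − φ·cos φ) = 1.507239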